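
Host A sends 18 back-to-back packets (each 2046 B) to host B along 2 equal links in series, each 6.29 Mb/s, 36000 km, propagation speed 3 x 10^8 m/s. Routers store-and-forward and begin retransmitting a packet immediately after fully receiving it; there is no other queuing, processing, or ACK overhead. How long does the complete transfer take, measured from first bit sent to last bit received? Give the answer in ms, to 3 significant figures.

Per-hop transmission t_tx = L/R = 16368/6290000 = 2.60223 ms.
Per-hop propagation t_prop = 36000000/300000000 = 120 ms.
Pipeline fill: first packet needs 2·t_tx to clear all hops; remaining 17 packets each add one t_tx.
Total = (2+18-1)·t_tx + 2·t_prop = 19·2.60223 + 2·120 = 289 ms.

289 ms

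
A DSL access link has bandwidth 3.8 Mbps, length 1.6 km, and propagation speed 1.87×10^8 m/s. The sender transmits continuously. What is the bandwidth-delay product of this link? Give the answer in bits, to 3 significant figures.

32.5 bits

Propagation delay = 1600 / 187000000 = 8.55615e-06 s.
BDP = R × t_prop = 3800000 × 8.55615e-06 = 32.5134 bits.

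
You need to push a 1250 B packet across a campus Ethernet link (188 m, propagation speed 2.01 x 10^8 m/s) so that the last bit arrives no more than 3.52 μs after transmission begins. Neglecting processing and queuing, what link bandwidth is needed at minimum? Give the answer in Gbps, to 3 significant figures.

3.87 Gbps

L = 10000 bits.
Propagation delay = 188 / 2.01e+08 = 0.935323 μs.
Transmission budget = 3.52 − 0.935323 = 2.58468 μs.
R ≥ L / t_tx = 10000 bits / 2.58468e-06 s = 3.87 Gbps.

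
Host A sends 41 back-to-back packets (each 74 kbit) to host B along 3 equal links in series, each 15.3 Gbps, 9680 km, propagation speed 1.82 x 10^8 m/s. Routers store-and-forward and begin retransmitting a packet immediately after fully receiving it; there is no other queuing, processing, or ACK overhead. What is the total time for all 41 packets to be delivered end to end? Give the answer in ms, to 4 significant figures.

159.8 ms

Per-hop transmission t_tx = L/R = 74000/15300000000 = 0.0048366 ms.
Per-hop propagation t_prop = 9680000/182000000 = 53.1868 ms.
Pipeline fill: first packet needs 3·t_tx to clear all hops; remaining 40 packets each add one t_tx.
Total = (3+41-1)·t_tx + 3·t_prop = 43·0.0048366 + 3·53.1868 = 159.8 ms.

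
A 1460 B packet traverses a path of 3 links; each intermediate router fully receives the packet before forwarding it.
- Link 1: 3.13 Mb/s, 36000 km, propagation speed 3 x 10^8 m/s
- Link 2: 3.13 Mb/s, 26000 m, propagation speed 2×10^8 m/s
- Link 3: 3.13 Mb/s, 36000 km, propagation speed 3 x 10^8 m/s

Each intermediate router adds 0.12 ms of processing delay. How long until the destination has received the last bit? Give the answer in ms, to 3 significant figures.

252 ms

L = 1460 × 8 = 11680 bits.
Transmission delay per hop = L/R = 11680/3130000 = 3.73163 ms; 3 hops → 11.1949 ms.
Propagation delays (d/s per hop): 120, 0.13, 120 ms; sum = 240.13 ms.
Processing at 2 router(s): 2 × 0.12 ms = 0.24 ms.
End-to-end = 252 ms.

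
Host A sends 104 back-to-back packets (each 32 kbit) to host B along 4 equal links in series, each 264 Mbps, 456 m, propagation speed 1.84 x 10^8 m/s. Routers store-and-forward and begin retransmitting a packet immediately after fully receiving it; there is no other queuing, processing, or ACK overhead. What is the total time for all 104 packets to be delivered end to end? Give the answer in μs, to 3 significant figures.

13000 μs

Per-hop transmission t_tx = L/R = 32000/264000000 = 121.212 μs.
Per-hop propagation t_prop = 456/184000000 = 2.47826 μs.
Pipeline fill: first packet needs 4·t_tx to clear all hops; remaining 103 packets each add one t_tx.
Total = (4+104-1)·t_tx + 4·t_prop = 107·121.212 + 4·2.47826 = 13000 μs.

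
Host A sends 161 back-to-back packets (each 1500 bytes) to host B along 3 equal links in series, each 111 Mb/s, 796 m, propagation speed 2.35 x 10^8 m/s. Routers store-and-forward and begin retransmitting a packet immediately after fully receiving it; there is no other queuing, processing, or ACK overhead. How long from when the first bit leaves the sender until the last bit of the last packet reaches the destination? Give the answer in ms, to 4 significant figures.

17.63 ms

Per-hop transmission t_tx = L/R = 12000/111000000 = 0.108108 ms.
Per-hop propagation t_prop = 796/235000000 = 0.00338723 ms.
Pipeline fill: first packet needs 3·t_tx to clear all hops; remaining 160 packets each add one t_tx.
Total = (3+161-1)·t_tx + 3·t_prop = 163·0.108108 + 3·0.00338723 = 17.63 ms.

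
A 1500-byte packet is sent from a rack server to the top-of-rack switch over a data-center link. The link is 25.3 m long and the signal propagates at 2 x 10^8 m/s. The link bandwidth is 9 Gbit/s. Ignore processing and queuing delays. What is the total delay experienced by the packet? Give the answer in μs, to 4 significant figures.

L = 1500 × 8 = 12000 bits.
Transmission delay = L/R = 12000 / 9000000000 = 1.33333 μs.
Propagation delay = d/s = 25.3 m / 200000000 m/s = 0.1265 μs.
Total = 1.460 μs.

1.460 μs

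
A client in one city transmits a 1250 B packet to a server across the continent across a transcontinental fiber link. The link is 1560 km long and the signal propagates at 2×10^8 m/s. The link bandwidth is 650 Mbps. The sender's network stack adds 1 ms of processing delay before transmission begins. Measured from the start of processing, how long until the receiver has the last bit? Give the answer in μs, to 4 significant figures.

L = 1250 × 8 = 10000 bits.
Transmission delay = L/R = 10000 / 650000000 = 15.3846 μs.
Propagation delay = d/s = 1560000 m / 200000000 m/s = 7800 μs.
Plus processing delay 1 ms = 1000 μs.
Total = 8815 μs.

8815 μs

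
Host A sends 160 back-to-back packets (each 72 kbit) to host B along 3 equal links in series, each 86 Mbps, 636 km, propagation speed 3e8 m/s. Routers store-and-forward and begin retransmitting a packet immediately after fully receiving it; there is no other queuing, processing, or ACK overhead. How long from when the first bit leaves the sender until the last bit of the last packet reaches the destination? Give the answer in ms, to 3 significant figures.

Per-hop transmission t_tx = L/R = 72000/86000000 = 0.837209 ms.
Per-hop propagation t_prop = 636000/300000000 = 2.12 ms.
Pipeline fill: first packet needs 3·t_tx to clear all hops; remaining 159 packets each add one t_tx.
Total = (3+160-1)·t_tx + 3·t_prop = 162·0.837209 + 3·2.12 = 142 ms.

142 ms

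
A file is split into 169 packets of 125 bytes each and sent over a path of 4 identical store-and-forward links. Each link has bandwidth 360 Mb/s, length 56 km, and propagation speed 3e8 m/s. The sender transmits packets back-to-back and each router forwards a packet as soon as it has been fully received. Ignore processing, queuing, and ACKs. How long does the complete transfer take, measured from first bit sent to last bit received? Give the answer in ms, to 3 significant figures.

1.22 ms

Per-hop transmission t_tx = L/R = 1000/360000000 = 0.00277778 ms.
Per-hop propagation t_prop = 56000/300000000 = 0.186667 ms.
Pipeline fill: first packet needs 4·t_tx to clear all hops; remaining 168 packets each add one t_tx.
Total = (4+169-1)·t_tx + 4·t_prop = 172·0.00277778 + 4·0.186667 = 1.22 ms.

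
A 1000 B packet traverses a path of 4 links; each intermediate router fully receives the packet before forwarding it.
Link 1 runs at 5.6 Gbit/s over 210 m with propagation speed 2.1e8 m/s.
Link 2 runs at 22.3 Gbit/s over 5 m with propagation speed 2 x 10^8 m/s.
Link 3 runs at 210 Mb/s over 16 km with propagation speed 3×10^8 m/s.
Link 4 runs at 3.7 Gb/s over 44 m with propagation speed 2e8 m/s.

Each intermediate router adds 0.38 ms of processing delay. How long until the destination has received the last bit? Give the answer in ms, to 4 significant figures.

L = 1000 × 8 = 8000 bits.
Transmission delays (L/R per hop): 0.00142857, 0.000358744, 0.0380952, 0.00216216 ms; sum = 0.0420447 ms.
Propagation delays (d/s per hop): 0.001, 2.5e-05, 0.0533333, 0.00022 ms; sum = 0.0545783 ms.
Processing at 3 router(s): 3 × 0.38 ms = 1.14 ms.
End-to-end = 1.237 ms.

1.237 ms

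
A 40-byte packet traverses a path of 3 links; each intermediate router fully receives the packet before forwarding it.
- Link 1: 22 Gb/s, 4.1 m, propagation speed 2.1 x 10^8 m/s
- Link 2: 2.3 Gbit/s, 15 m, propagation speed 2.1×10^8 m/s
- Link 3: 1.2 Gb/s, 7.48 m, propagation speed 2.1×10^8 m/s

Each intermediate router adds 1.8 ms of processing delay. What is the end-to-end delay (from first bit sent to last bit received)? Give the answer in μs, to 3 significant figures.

L = 40 × 8 = 320 bits.
Transmission delays (L/R per hop): 0.0145455, 0.13913, 0.266667 μs; sum = 0.420343 μs.
Propagation delays (d/s per hop): 0.0195238, 0.0714286, 0.035619 μs; sum = 0.126571 μs.
Processing at 2 router(s): 2 × 1.8 ms = 3600 μs.
End-to-end = 3600 μs.

3600 μs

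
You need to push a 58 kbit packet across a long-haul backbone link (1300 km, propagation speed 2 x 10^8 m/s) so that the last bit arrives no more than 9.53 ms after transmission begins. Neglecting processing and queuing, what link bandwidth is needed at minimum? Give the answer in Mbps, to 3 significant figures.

19.1 Mbps

Propagation delay = 1300000 / 200000000 = 6.5 ms.
Transmission budget = 9.53 − 6.5 = 3.03 ms.
R ≥ L / t_tx = 58000 bits / 0.00303 s = 19.1 Mbps.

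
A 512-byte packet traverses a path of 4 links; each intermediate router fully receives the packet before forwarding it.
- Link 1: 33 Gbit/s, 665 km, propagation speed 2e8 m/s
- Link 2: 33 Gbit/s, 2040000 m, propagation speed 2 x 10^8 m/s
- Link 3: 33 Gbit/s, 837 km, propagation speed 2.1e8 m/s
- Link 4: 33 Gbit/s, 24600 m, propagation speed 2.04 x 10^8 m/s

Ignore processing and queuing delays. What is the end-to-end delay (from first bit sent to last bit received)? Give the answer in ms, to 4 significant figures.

L = 512 × 8 = 4096 bits.
Transmission delay per hop = L/R = 4096/33000000000 = 0.000124121 ms; 4 hops → 0.000496485 ms.
Propagation delays (d/s per hop): 3.325, 10.2, 3.98571, 0.120588 ms; sum = 17.6313 ms.
End-to-end = 17.63 ms.

17.63 ms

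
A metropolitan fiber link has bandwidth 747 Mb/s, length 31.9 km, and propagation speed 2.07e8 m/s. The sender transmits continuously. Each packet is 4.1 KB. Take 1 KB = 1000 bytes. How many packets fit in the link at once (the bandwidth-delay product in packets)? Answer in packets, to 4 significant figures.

Propagation delay = 31900 / 2.07e+08 = 0.000154106 s.
BDP = R × t_prop = 747000000 × 0.000154106 = 115117 bits.
In packets of 32800 bits: 3.510 packets.

3.510 packets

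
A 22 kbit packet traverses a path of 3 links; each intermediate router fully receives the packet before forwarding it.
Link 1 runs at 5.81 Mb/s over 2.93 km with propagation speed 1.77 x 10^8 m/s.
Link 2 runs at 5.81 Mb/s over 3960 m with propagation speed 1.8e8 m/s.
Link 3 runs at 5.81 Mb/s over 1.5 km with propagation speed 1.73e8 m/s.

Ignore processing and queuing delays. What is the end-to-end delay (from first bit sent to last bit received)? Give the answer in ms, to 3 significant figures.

L = 22000 bits.
Transmission delay per hop = L/R = 22000/5810000 = 3.78657 ms; 3 hops → 11.3597 ms.
Propagation delays (d/s per hop): 0.0165537, 0.022, 0.00867052 ms; sum = 0.0472242 ms.
End-to-end = 11.4 ms.

11.4 ms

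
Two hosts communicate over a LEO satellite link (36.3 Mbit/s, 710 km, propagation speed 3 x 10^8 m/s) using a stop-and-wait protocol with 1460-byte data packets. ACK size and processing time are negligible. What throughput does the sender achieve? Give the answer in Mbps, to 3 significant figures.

t_tx = L/R = 11680/36300000 = 0.000321763 s.
t_prop = 710000/300000000 = 0.00236667 s; RTT = 0.00473333 s.
Cycle = t_tx + RTT = 0.0050551 s.
Throughput = L / cycle = 11680 / 0.0050551 = 2.31 Mbps.

2.31 Mbps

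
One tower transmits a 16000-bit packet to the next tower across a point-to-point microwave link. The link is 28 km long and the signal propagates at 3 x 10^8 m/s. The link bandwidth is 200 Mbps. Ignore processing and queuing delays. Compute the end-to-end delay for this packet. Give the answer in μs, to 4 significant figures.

173.3 μs

Transmission delay = L/R = 16000 / 200000000 = 80 μs.
Propagation delay = d/s = 28000 m / 300000000 m/s = 93.3333 μs.
Total = 173.3 μs.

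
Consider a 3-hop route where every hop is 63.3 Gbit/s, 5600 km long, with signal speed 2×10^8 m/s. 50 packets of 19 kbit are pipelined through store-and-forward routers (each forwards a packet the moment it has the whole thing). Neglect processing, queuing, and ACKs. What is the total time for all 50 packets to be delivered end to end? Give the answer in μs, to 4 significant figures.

84020 μs

Per-hop transmission t_tx = L/R = 19000/63300000000 = 0.300158 μs.
Per-hop propagation t_prop = 5600000/200000000 = 28000 μs.
Pipeline fill: first packet needs 3·t_tx to clear all hops; remaining 49 packets each add one t_tx.
Total = (3+50-1)·t_tx + 3·t_prop = 52·0.300158 + 3·28000 = 84020 μs.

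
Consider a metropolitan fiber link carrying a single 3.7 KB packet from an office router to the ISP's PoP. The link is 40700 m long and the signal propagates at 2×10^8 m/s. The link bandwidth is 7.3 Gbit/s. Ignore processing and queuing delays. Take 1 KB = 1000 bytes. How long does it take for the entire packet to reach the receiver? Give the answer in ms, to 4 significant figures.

L = 29600 bits.
Transmission delay = L/R = 29600 / 7300000000 = 0.00405479 ms.
Propagation delay = d/s = 40700 m / 200000000 m/s = 0.2035 ms.
Total = 0.2076 ms.

0.2076 ms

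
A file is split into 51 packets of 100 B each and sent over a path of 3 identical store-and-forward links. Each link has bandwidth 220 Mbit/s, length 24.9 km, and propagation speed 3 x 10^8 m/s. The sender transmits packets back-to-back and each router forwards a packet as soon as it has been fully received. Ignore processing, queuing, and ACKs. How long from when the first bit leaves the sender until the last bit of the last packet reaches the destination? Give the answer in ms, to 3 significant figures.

0.442 ms

Per-hop transmission t_tx = L/R = 800/220000000 = 0.00363636 ms.
Per-hop propagation t_prop = 24900/300000000 = 0.083 ms.
Pipeline fill: first packet needs 3·t_tx to clear all hops; remaining 50 packets each add one t_tx.
Total = (3+51-1)·t_tx + 3·t_prop = 53·0.00363636 + 3·0.083 = 0.442 ms.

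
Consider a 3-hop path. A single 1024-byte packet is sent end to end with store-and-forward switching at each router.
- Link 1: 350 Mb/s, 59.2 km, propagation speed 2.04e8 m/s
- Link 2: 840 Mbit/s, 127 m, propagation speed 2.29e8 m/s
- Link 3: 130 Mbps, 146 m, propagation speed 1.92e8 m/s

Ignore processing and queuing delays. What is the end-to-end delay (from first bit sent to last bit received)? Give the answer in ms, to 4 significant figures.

0.3877 ms

L = 1024 × 8 = 8192 bits.
Transmission delays (L/R per hop): 0.0234057, 0.00975238, 0.0630154 ms; sum = 0.0961735 ms.
Propagation delays (d/s per hop): 0.290196, 0.000554585, 0.000760417 ms; sum = 0.291511 ms.
End-to-end = 0.3877 ms.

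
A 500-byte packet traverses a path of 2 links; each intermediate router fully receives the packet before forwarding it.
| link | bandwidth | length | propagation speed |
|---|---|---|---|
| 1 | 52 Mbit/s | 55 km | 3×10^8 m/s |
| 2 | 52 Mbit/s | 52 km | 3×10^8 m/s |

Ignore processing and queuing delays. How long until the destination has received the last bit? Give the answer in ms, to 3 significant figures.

0.511 ms

L = 500 × 8 = 4000 bits.
Transmission delay per hop = L/R = 4000/52000000 = 0.0769231 ms; 2 hops → 0.153846 ms.
Propagation delays (d/s per hop): 0.183333, 0.173333 ms; sum = 0.356667 ms.
End-to-end = 0.511 ms.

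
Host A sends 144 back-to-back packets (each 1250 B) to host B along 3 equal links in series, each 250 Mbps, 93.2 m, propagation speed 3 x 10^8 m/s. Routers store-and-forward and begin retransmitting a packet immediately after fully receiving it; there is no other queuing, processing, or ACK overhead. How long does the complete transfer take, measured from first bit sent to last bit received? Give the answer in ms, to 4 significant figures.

5.841 ms

Per-hop transmission t_tx = L/R = 10000/250000000 = 0.04 ms.
Per-hop propagation t_prop = 93.2/300000000 = 0.000310667 ms.
Pipeline fill: first packet needs 3·t_tx to clear all hops; remaining 143 packets each add one t_tx.
Total = (3+144-1)·t_tx + 3·t_prop = 146·0.04 + 3·0.000310667 = 5.841 ms.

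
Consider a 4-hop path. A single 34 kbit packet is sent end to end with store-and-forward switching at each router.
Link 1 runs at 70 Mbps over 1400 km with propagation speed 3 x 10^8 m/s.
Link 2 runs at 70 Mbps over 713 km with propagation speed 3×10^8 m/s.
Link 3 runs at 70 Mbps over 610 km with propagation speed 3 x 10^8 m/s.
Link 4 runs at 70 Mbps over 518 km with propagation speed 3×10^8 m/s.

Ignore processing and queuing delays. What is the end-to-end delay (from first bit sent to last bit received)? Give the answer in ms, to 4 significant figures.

12.75 ms

L = 34000 bits.
Transmission delay per hop = L/R = 34000/70000000 = 0.485714 ms; 4 hops → 1.94286 ms.
Propagation delays (d/s per hop): 4.66667, 2.37667, 2.03333, 1.72667 ms; sum = 10.8033 ms.
End-to-end = 12.75 ms.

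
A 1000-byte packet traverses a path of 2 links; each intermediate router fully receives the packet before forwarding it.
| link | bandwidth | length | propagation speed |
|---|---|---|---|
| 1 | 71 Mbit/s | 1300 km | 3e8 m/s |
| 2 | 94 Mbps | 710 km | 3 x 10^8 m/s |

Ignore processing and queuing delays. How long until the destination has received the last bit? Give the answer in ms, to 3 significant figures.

L = 1000 × 8 = 8000 bits.
Transmission delays (L/R per hop): 0.112676, 0.0851064 ms; sum = 0.197782 ms.
Propagation delays (d/s per hop): 4.33333, 2.36667 ms; sum = 6.7 ms.
End-to-end = 6.90 ms.

6.90 ms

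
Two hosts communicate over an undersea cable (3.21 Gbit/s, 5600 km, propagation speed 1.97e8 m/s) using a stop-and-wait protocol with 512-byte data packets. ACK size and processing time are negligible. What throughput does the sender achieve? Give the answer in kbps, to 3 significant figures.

t_tx = L/R = 4096/3210000000 = 1.27601e-06 s.
t_prop = 5600000/197000000 = 0.0284264 s; RTT = 0.0568528 s.
Cycle = t_tx + RTT = 0.0568541 s.
Throughput = L / cycle = 4096 / 0.0568541 = 72.0 kbps.

72.0 kbps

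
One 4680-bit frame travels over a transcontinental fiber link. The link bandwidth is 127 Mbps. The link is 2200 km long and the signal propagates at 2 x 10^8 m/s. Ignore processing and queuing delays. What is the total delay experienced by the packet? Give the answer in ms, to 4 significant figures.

Transmission delay = L/R = 4680 / 127000000 = 0.0368504 ms.
Propagation delay = d/s = 2200000 m / 200000000 m/s = 11 ms.
Total = 11.04 ms.

11.04 ms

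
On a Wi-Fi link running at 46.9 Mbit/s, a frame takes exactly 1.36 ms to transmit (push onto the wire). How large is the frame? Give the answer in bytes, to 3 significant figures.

L = R × t_tx = 46900000 b/s × 0.00136 s = 63784 bits.
In bytes: 63784 / 8 = 7970 bytes.

7970 bytes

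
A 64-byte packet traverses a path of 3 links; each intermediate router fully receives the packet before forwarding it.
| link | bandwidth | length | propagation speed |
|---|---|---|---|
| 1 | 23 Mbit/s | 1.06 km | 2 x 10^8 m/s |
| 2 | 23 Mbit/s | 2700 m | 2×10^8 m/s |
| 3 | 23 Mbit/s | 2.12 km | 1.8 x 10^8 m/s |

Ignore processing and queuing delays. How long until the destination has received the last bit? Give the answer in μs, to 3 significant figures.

L = 64 × 8 = 512 bits.
Transmission delay per hop = L/R = 512/23000000 = 22.2609 μs; 3 hops → 66.7826 μs.
Propagation delays (d/s per hop): 5.3, 13.5, 11.7778 μs; sum = 30.5778 μs.
End-to-end = 97.4 μs.

97.4 μs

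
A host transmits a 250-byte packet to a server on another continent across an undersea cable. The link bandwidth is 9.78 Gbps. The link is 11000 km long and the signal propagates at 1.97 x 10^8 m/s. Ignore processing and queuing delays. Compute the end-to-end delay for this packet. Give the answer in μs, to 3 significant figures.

L = 250 × 8 = 2000 bits.
Transmission delay = L/R = 2000 / 9780000000 = 0.204499 μs.
Propagation delay = d/s = 11000000 m / 197000000 m/s = 55837.6 μs.
Total = 55800 μs.

55800 μs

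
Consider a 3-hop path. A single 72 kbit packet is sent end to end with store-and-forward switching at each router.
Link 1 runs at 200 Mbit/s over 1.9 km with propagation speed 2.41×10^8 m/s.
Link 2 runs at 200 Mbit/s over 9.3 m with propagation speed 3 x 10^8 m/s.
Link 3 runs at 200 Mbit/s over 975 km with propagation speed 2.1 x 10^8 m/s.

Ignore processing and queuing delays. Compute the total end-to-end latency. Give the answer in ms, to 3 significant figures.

L = 72000 bits.
Transmission delay per hop = L/R = 72000/200000000 = 0.36 ms; 3 hops → 1.08 ms.
Propagation delays (d/s per hop): 0.00788382, 3.1e-05, 4.64286 ms; sum = 4.65077 ms.
End-to-end = 5.73 ms.

5.73 ms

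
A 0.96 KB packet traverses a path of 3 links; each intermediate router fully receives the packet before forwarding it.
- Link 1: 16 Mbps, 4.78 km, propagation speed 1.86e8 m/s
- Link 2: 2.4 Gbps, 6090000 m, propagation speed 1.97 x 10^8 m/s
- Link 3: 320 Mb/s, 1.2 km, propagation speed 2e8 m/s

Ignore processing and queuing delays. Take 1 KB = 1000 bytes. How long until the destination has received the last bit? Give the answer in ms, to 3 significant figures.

31.5 ms

L = 7680 bits.
Transmission delays (L/R per hop): 0.48, 0.0032, 0.024 ms; sum = 0.5072 ms.
Propagation delays (d/s per hop): 0.0256989, 30.9137, 0.006 ms; sum = 30.9454 ms.
End-to-end = 31.5 ms.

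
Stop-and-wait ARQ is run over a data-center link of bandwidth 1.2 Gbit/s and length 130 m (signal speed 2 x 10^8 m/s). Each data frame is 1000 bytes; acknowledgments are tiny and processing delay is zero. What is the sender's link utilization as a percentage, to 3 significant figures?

83.7 %

t_tx = L/R = 8000/1200000000 = 6.66667e-06 s.
t_prop = 130/200000000 = 6.5e-07 s; RTT = 1.3e-06 s.
Cycle = t_tx + RTT = 7.96667e-06 s.
Utilization = t_tx / cycle = 6.66667e-06/7.96667e-06 = 83.7 %.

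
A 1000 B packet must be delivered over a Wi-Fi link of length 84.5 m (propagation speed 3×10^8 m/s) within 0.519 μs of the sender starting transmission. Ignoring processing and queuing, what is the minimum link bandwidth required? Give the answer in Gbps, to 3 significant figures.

L = 8000 bits.
Propagation delay = 84.5 / 300000000 = 0.281667 μs.
Transmission budget = 0.519 − 0.281667 = 0.237333 μs.
R ≥ L / t_tx = 8000 bits / 2.37333e-07 s = 33.7 Gbps.

33.7 Gbps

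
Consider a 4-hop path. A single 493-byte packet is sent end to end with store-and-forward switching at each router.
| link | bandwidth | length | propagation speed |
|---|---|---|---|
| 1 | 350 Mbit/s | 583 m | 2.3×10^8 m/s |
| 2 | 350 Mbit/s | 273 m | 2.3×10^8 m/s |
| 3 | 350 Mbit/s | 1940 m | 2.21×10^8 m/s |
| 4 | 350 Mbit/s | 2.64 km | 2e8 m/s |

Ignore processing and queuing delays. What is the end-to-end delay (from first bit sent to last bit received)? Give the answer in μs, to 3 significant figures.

L = 493 × 8 = 3944 bits.
Transmission delay per hop = L/R = 3944/350000000 = 11.2686 μs; 4 hops → 45.0743 μs.
Propagation delays (d/s per hop): 2.53478, 1.18696, 8.77828, 13.2 μs; sum = 25.7 μs.
End-to-end = 70.8 μs.

70.8 μs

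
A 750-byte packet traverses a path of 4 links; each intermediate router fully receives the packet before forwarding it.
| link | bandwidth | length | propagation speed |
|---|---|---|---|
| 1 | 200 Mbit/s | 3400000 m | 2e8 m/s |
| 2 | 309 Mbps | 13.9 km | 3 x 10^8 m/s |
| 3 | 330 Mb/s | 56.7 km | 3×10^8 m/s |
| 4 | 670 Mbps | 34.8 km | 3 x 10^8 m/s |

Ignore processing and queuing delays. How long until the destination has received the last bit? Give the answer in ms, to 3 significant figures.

L = 750 × 8 = 6000 bits.
Transmission delays (L/R per hop): 0.03, 0.0194175, 0.0181818, 0.00895522 ms; sum = 0.0765545 ms.
Propagation delays (d/s per hop): 17, 0.0463333, 0.189, 0.116 ms; sum = 17.3513 ms.
End-to-end = 17.4 ms.

17.4 ms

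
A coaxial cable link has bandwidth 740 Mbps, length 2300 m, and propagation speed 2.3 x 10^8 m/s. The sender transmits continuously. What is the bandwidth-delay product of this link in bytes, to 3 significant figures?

Propagation delay = 2300 / 2.3e+08 = 1e-05 s.
BDP = R × t_prop = 740000000 × 1e-05 = 7400 bits.
In bytes: 7400/8 = 925 bytes.

925 bytes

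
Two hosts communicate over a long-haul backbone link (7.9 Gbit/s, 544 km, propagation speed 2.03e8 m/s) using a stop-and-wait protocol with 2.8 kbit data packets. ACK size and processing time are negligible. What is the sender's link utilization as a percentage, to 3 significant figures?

t_tx = L/R = 2800/7900000000 = 3.5443e-07 s.
t_prop = 544000/2.03e+08 = 0.0026798 s; RTT = 0.00535961 s.
Cycle = t_tx + RTT = 0.00535996 s.
Utilization = t_tx / cycle = 3.5443e-07/0.00535996 = 0.00661 %.

0.00661 %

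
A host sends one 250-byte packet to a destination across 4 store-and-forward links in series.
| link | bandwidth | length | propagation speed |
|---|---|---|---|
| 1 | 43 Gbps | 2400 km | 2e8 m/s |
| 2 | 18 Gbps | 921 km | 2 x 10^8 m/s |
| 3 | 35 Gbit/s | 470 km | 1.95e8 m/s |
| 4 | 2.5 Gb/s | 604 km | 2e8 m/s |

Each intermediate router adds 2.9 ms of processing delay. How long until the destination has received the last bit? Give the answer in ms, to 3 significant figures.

30.7 ms

L = 250 × 8 = 2000 bits.
Transmission delays (L/R per hop): 4.65116e-05, 0.000111111, 5.71429e-05, 0.0008 ms; sum = 0.00101477 ms.
Propagation delays (d/s per hop): 12, 4.605, 2.41026, 3.02 ms; sum = 22.0353 ms.
Processing at 3 router(s): 3 × 2.9 ms = 8.7 ms.
End-to-end = 30.7 ms.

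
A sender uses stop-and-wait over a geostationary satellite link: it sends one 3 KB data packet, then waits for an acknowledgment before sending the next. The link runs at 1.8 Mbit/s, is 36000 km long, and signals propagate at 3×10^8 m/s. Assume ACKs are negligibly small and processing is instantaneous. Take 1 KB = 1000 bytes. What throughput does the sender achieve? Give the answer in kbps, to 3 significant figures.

t_tx = L/R = 24000/1800000 = 0.0133333 s.
t_prop = 36000000/300000000 = 0.12 s; RTT = 0.24 s.
Cycle = t_tx + RTT = 0.253333 s.
Throughput = L / cycle = 24000 / 0.253333 = 94.7 kbps.

94.7 kbps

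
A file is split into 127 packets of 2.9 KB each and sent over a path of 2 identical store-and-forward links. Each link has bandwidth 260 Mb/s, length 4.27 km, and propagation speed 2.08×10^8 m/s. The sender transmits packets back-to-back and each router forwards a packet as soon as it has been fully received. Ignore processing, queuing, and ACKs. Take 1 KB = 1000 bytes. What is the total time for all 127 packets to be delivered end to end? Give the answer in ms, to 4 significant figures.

11.46 ms

Per-hop transmission t_tx = L/R = 23200/260000000 = 0.0892308 ms.
Per-hop propagation t_prop = 4270/208000000 = 0.0205288 ms.
Pipeline fill: first packet needs 2·t_tx to clear all hops; remaining 126 packets each add one t_tx.
Total = (2+127-1)·t_tx + 2·t_prop = 128·0.0892308 + 2·0.0205288 = 11.46 ms.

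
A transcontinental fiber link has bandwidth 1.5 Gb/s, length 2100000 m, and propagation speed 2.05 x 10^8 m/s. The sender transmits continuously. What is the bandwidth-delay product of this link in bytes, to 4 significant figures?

1921000 bytes

Propagation delay = 2100000 / 2.05e+08 = 0.0102439 s.
BDP = R × t_prop = 1500000000 × 0.0102439 = 15365900 bits.
In bytes: 15365900/8 = 1921000 bytes.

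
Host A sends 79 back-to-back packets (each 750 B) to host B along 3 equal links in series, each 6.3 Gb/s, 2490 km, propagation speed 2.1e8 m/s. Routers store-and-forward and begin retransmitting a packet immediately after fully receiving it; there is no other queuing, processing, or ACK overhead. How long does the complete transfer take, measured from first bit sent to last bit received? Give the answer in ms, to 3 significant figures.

35.6 ms

Per-hop transmission t_tx = L/R = 6000/6300000000 = 0.000952381 ms.
Per-hop propagation t_prop = 2490000/210000000 = 11.8571 ms.
Pipeline fill: first packet needs 3·t_tx to clear all hops; remaining 78 packets each add one t_tx.
Total = (3+79-1)·t_tx + 3·t_prop = 81·0.000952381 + 3·11.8571 = 35.6 ms.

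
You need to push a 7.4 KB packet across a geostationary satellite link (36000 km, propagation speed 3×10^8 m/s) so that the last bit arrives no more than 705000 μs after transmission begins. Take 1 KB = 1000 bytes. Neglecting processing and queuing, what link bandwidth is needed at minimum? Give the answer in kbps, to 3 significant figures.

L = 59200 bits.
Propagation delay = 36000000 / 300000000 = 120000 μs.
Transmission budget = 705000 − 120000 = 585000 μs.
R ≥ L / t_tx = 59200 bits / 0.585 s = 101 kbps.

101 kbps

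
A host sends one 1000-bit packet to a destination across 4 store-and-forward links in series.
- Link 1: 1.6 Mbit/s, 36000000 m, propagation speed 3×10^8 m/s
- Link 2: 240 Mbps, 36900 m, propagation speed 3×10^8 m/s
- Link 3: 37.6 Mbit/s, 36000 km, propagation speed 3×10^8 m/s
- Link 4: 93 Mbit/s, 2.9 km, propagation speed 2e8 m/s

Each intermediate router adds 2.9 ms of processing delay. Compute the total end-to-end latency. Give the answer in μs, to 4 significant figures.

Transmission delays (L/R per hop): 625, 4.16667, 26.5957, 10.7527 μs; sum = 666.515 μs.
Propagation delays (d/s per hop): 120000, 123, 120000, 14.5 μs; sum = 240138 μs.
Processing at 3 router(s): 3 × 2.9 ms = 8700 μs.
End-to-end = 249500 μs.

249500 μs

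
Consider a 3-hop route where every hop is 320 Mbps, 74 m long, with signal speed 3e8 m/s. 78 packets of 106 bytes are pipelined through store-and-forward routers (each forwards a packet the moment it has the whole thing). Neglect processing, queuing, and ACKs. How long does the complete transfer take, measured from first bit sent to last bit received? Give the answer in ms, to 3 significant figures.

Per-hop transmission t_tx = L/R = 848/320000000 = 0.00265 ms.
Per-hop propagation t_prop = 74/300000000 = 0.000246667 ms.
Pipeline fill: first packet needs 3·t_tx to clear all hops; remaining 77 packets each add one t_tx.
Total = (3+78-1)·t_tx + 3·t_prop = 80·0.00265 + 3·0.000246667 = 0.213 ms.

0.213 ms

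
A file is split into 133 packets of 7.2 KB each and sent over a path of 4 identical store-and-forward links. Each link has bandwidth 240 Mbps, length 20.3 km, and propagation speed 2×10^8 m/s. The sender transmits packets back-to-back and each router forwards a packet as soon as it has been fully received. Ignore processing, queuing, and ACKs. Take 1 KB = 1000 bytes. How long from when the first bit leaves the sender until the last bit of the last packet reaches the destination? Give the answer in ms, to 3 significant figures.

Per-hop transmission t_tx = L/R = 57600/240000000 = 0.24 ms.
Per-hop propagation t_prop = 20300/200000000 = 0.1015 ms.
Pipeline fill: first packet needs 4·t_tx to clear all hops; remaining 132 packets each add one t_tx.
Total = (4+133-1)·t_tx + 4·t_prop = 136·0.24 + 4·0.1015 = 33.0 ms.

33.0 ms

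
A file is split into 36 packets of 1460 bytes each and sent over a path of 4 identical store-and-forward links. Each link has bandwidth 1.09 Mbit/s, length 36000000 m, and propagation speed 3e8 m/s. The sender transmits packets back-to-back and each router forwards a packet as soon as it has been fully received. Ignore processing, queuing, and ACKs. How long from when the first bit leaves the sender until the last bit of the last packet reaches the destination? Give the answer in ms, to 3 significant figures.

Per-hop transmission t_tx = L/R = 11680/1090000 = 10.7156 ms.
Per-hop propagation t_prop = 36000000/300000000 = 120 ms.
Pipeline fill: first packet needs 4·t_tx to clear all hops; remaining 35 packets each add one t_tx.
Total = (4+36-1)·t_tx + 4·t_prop = 39·10.7156 + 4·120 = 898 ms.

898 ms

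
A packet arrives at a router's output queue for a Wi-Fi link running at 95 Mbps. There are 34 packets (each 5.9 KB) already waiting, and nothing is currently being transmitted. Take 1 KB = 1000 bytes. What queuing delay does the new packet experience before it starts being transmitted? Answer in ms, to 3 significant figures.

16.9 ms

Each queued packet: L/R = 47200/95000000 = 0.496842 ms.
34 queued → 16.8926 ms.
Queuing delay = 16.9 ms.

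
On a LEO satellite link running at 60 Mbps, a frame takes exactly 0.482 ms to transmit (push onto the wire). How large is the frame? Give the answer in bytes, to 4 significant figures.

L = R × t_tx = 60000000 b/s × 0.000482 s = 28920 bits.
In bytes: 28920 / 8 = 3615 bytes.

3615 bytes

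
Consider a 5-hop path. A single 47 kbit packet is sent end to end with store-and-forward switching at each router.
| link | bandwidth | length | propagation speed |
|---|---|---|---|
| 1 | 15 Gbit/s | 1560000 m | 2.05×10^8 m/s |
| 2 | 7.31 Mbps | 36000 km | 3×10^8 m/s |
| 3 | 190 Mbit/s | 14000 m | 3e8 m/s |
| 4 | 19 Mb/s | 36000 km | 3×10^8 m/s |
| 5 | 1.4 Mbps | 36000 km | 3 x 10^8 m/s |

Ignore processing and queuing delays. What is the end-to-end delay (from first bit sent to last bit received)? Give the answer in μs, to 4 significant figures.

410400 μs

L = 47000 bits.
Transmission delays (L/R per hop): 3.13333, 6429.55, 247.368, 2473.68, 33571.4 μs; sum = 42725.2 μs.
Propagation delays (d/s per hop): 7609.76, 120000, 46.6667, 120000, 120000 μs; sum = 367656 μs.
End-to-end = 410400 μs.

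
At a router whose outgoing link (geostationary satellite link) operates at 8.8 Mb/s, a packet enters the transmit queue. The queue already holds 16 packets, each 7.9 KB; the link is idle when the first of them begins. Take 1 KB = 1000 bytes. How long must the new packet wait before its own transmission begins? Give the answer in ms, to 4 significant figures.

114.9 ms

Each queued packet: L/R = 63200/8800000 = 7.18182 ms.
16 queued → 114.909 ms.
Queuing delay = 114.9 ms.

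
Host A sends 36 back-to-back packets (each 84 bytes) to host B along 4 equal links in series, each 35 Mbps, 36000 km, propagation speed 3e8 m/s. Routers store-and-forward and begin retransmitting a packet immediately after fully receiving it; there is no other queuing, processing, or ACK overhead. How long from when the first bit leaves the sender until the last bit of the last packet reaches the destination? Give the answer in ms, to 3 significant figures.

Per-hop transmission t_tx = L/R = 672/35000000 = 0.0192 ms.
Per-hop propagation t_prop = 36000000/300000000 = 120 ms.
Pipeline fill: first packet needs 4·t_tx to clear all hops; remaining 35 packets each add one t_tx.
Total = (4+36-1)·t_tx + 4·t_prop = 39·0.0192 + 4·120 = 481 ms.

481 ms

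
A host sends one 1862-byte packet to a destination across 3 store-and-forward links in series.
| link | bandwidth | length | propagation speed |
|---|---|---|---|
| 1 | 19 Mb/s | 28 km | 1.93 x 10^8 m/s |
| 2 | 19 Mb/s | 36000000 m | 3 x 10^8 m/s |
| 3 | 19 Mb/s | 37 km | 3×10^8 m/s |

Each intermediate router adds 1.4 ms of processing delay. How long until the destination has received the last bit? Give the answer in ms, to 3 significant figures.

125 ms

L = 1862 × 8 = 14896 bits.
Transmission delay per hop = L/R = 14896/19000000 = 0.784 ms; 3 hops → 2.352 ms.
Propagation delays (d/s per hop): 0.145078, 120, 0.123333 ms; sum = 120.268 ms.
Processing at 2 router(s): 2 × 1.4 ms = 2.8 ms.
End-to-end = 125 ms.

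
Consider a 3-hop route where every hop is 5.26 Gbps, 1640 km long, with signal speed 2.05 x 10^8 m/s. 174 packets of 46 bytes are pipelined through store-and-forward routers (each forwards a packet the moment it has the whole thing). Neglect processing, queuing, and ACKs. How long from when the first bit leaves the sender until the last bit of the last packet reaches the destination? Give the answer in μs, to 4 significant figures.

Per-hop transmission t_tx = L/R = 368/5260000000 = 0.069962 μs.
Per-hop propagation t_prop = 1640000/2.05e+08 = 8000 μs.
Pipeline fill: first packet needs 3·t_tx to clear all hops; remaining 173 packets each add one t_tx.
Total = (3+174-1)·t_tx + 3·t_prop = 176·0.069962 + 3·8000 = 24010 μs.

24010 μs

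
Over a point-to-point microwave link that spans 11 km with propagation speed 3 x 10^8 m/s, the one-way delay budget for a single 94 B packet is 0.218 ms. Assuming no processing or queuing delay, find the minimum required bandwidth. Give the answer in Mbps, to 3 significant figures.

L = 752 bits.
Propagation delay = 11000 / 300000000 = 0.0366667 ms.
Transmission budget = 0.218 − 0.0366667 = 0.181333 ms.
R ≥ L / t_tx = 752 bits / 0.000181333 s = 4.15 Mbps.

4.15 Mbps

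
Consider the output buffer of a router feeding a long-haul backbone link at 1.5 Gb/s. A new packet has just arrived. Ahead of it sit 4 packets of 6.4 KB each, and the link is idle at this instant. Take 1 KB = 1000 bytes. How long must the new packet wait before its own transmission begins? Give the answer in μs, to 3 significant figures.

Each queued packet: L/R = 51200/1500000000 = 34.1333 μs.
4 queued → 136.533 μs.
Queuing delay = 137 μs.

137 μs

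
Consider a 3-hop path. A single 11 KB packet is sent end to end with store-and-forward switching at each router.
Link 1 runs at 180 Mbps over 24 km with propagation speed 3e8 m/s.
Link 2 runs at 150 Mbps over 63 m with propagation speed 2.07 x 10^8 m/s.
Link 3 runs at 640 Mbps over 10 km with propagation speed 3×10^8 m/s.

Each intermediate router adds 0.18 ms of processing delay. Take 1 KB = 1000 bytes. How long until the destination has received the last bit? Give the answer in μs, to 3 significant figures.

L = 88000 bits.
Transmission delays (L/R per hop): 488.889, 586.667, 137.5 μs; sum = 1213.06 μs.
Propagation delays (d/s per hop): 80, 0.304348, 33.3333 μs; sum = 113.638 μs.
Processing at 2 router(s): 2 × 0.18 ms = 360 μs.
End-to-end = 1690 μs.

1690 μs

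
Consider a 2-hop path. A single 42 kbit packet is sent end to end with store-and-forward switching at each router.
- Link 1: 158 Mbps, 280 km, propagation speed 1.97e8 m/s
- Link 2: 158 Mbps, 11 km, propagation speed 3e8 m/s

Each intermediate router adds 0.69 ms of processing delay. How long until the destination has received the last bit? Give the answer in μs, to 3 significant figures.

2680 μs

L = 42000 bits.
Transmission delay per hop = L/R = 42000/158000000 = 265.823 μs; 2 hops → 531.646 μs.
Propagation delays (d/s per hop): 1421.32, 36.6667 μs; sum = 1457.99 μs.
Processing at 1 router(s): 1 × 0.69 ms = 690 μs.
End-to-end = 2680 μs.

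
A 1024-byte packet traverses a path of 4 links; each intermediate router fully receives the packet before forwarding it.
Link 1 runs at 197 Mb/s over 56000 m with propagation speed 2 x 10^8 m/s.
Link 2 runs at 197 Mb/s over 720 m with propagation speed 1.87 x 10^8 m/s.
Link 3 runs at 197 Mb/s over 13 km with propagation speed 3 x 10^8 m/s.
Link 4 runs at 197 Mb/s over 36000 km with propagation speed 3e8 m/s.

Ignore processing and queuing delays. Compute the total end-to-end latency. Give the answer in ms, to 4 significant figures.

120.5 ms

L = 1024 × 8 = 8192 bits.
Transmission delay per hop = L/R = 8192/197000000 = 0.0415838 ms; 4 hops → 0.166335 ms.
Propagation delays (d/s per hop): 0.28, 0.00385027, 0.0433333, 120 ms; sum = 120.327 ms.
End-to-end = 120.5 ms.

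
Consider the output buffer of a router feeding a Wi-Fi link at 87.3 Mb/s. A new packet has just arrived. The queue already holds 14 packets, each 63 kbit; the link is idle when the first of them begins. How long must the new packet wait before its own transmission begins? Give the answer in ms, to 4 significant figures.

Each queued packet: L/R = 63000/87300000 = 0.721649 ms.
14 queued → 10.1031 ms.
Queuing delay = 10.10 ms.

10.10 ms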